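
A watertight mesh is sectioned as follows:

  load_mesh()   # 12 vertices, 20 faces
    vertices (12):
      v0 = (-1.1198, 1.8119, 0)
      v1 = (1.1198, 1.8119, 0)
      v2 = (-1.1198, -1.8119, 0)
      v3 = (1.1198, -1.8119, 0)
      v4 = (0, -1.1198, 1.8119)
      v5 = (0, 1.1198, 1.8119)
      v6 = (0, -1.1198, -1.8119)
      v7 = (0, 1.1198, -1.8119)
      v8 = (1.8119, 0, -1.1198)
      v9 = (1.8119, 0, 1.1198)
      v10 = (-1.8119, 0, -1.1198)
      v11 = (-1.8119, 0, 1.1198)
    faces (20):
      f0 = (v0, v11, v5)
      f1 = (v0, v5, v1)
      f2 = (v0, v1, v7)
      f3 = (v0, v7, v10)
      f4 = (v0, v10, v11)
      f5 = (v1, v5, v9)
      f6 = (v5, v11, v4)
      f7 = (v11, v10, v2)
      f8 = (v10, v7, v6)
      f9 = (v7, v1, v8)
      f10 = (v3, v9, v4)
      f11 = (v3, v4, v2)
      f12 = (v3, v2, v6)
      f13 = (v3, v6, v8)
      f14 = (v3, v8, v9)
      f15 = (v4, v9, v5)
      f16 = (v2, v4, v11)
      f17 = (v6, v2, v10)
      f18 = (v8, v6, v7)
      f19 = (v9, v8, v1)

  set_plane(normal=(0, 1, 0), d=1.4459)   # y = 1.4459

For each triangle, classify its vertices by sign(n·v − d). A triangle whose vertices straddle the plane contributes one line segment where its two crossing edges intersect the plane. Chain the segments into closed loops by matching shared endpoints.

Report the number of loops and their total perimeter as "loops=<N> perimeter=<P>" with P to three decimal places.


Straddling triangles (8 of 20):
  (v0,v11,v5) [+--] → (-1.2596, 1.4459, 0.226197)–(-0.527621, 1.4459, 0.958179)  len=1.0352
  (v0,v5,v1) [+-+] → (-0.527621, 1.4459, 0.958179)–(0.527621, 1.4459, 0.958179)  len=1.0552
  (v0,v1,v7) [++-] → (0.527621, 1.4459, -0.958179)–(-0.527621, 1.4459, -0.958179)  len=1.0552
  (v0,v7,v10) [+--] → (-0.527621, 1.4459, -0.958179)–(-1.2596, 1.4459, -0.226197)  len=1.0352
  (v0,v10,v11) [+--] → (-1.2596, 1.4459, -0.226197)–(-1.2596, 1.4459, 0.226197)  len=0.4524
  (v1,v5,v9) [+--] → (0.527621, 1.4459, 0.958179)–(1.2596, 1.4459, 0.226197)  len=1.0352
  (v7,v1,v8) [-+-] → (0.527621, 1.4459, -0.958179)–(1.2596, 1.4459, -0.226197)  len=1.0352
  (v9,v8,v1) [--+] → (1.2596, 1.4459, -0.226197)–(1.2596, 1.4459, 0.226197)  len=0.4524

Chained into 1 loop(s):
  loop 1: 8 segments, perimeter = 7.1560
Total perimeter = 7.156

loops=1 perimeter=7.156


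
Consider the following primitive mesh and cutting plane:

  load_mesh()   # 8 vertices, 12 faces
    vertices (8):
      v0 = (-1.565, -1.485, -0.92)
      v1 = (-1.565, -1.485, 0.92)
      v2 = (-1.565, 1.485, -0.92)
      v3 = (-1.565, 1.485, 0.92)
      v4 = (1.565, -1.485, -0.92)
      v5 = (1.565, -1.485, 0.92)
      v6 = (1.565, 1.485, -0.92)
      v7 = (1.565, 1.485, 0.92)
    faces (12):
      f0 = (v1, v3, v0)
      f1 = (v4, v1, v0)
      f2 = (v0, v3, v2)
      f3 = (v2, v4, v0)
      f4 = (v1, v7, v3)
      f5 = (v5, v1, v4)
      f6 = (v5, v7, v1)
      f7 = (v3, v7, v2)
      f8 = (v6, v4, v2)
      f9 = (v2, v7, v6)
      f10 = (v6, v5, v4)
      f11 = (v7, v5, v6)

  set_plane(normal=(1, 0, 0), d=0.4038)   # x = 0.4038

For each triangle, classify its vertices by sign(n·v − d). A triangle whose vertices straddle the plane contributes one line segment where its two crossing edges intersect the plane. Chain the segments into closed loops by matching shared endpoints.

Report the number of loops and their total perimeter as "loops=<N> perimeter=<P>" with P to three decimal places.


loops=1 perimeter=9.620

Straddling triangles (8 of 12):
  (v4,v1,v0) [+--] → (0.4038, -1.485, -0.237378)–(0.4038, -1.485, -0.92)  len=0.6826
  (v2,v4,v0) [-+-] → (0.4038, -0.383158, -0.92)–(0.4038, -1.485, -0.92)  len=1.1018
  (v1,v7,v3) [-+-] → (0.4038, 0.383158, 0.92)–(0.4038, 1.485, 0.92)  len=1.1018
  (v5,v1,v4) [+-+] → (0.4038, -1.485, 0.92)–(0.4038, -1.485, -0.237378)  len=1.1574
  (v5,v7,v1) [++-] → (0.4038, 0.383158, 0.92)–(0.4038, -1.485, 0.92)  len=1.8682
  (v3,v7,v2) [-+-] → (0.4038, 1.485, 0.92)–(0.4038, 1.485, 0.237378)  len=0.6826
  (v6,v4,v2) [++-] → (0.4038, -0.383158, -0.92)–(0.4038, 1.485, -0.92)  len=1.8682
  (v2,v7,v6) [-++] → (0.4038, 1.485, 0.237378)–(0.4038, 1.485, -0.92)  len=1.1574

Chained into 1 loop(s):
  loop 1: 8 segments, perimeter = 9.6200
Total perimeter = 9.620


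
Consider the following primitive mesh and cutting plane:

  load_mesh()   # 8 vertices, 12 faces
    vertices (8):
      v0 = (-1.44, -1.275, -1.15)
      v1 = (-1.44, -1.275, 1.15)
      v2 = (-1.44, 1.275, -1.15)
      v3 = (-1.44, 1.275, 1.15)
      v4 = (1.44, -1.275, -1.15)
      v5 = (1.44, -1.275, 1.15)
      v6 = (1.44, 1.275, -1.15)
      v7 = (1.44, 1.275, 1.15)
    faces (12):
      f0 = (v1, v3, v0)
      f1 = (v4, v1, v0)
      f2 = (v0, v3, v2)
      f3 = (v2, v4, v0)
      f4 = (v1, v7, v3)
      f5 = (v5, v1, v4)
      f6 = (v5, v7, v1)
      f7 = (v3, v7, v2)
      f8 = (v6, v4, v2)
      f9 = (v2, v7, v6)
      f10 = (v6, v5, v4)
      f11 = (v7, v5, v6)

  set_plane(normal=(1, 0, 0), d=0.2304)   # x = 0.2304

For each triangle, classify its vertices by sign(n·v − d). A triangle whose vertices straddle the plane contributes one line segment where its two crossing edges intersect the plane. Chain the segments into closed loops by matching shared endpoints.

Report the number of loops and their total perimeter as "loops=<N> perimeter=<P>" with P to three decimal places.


loops=1 perimeter=9.700

Straddling triangles (8 of 12):
  (v4,v1,v0) [+--] → (0.2304, -1.275, -0.184)–(0.2304, -1.275, -1.15)  len=0.9660
  (v2,v4,v0) [-+-] → (0.2304, -0.204, -1.15)–(0.2304, -1.275, -1.15)  len=1.0710
  (v1,v7,v3) [-+-] → (0.2304, 0.204, 1.15)–(0.2304, 1.275, 1.15)  len=1.0710
  (v5,v1,v4) [+-+] → (0.2304, -1.275, 1.15)–(0.2304, -1.275, -0.184)  len=1.3340
  (v5,v7,v1) [++-] → (0.2304, 0.204, 1.15)–(0.2304, -1.275, 1.15)  len=1.4790
  (v3,v7,v2) [-+-] → (0.2304, 1.275, 1.15)–(0.2304, 1.275, 0.184)  len=0.9660
  (v6,v4,v2) [++-] → (0.2304, -0.204, -1.15)–(0.2304, 1.275, -1.15)  len=1.4790
  (v2,v7,v6) [-++] → (0.2304, 1.275, 0.184)–(0.2304, 1.275, -1.15)  len=1.3340

Chained into 1 loop(s):
  loop 1: 8 segments, perimeter = 9.7000
Total perimeter = 9.700


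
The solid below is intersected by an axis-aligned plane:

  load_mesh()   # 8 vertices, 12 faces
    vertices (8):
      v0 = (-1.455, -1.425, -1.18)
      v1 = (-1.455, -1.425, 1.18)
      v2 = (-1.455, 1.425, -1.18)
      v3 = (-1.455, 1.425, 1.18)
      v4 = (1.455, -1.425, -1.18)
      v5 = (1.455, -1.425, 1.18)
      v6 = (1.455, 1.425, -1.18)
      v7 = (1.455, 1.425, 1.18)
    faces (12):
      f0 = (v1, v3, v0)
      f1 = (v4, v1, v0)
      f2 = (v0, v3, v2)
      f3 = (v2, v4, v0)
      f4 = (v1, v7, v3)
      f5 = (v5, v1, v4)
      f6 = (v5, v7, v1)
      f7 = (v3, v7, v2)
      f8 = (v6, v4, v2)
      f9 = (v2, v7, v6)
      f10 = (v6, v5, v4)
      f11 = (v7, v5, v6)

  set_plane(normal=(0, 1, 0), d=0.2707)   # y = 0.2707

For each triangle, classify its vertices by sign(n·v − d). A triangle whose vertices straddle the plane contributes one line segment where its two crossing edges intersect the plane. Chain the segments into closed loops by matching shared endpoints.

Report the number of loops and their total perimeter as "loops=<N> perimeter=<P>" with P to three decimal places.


loops=1 perimeter=10.540

Straddling triangles (8 of 12):
  (v1,v3,v0) [-+-] → (-1.455, 0.2707, 1.18)–(-1.455, 0.2707, 0.224159)  len=0.9558
  (v0,v3,v2) [-++] → (-1.455, 0.2707, 0.224159)–(-1.455, 0.2707, -1.18)  len=1.4042
  (v2,v4,v0) [+--] → (-0.276399, 0.2707, -1.18)–(-1.455, 0.2707, -1.18)  len=1.1786
  (v1,v7,v3) [-++] → (0.276399, 0.2707, 1.18)–(-1.455, 0.2707, 1.18)  len=1.7314
  (v5,v7,v1) [-+-] → (1.455, 0.2707, 1.18)–(0.276399, 0.2707, 1.18)  len=1.1786
  (v6,v4,v2) [+-+] → (1.455, 0.2707, -1.18)–(-0.276399, 0.2707, -1.18)  len=1.7314
  (v6,v5,v4) [+--] → (1.455, 0.2707, -0.224159)–(1.455, 0.2707, -1.18)  len=0.9558
  (v7,v5,v6) [+-+] → (1.455, 0.2707, 1.18)–(1.455, 0.2707, -0.224159)  len=1.4042

Chained into 1 loop(s):
  loop 1: 8 segments, perimeter = 10.5400
Total perimeter = 10.540


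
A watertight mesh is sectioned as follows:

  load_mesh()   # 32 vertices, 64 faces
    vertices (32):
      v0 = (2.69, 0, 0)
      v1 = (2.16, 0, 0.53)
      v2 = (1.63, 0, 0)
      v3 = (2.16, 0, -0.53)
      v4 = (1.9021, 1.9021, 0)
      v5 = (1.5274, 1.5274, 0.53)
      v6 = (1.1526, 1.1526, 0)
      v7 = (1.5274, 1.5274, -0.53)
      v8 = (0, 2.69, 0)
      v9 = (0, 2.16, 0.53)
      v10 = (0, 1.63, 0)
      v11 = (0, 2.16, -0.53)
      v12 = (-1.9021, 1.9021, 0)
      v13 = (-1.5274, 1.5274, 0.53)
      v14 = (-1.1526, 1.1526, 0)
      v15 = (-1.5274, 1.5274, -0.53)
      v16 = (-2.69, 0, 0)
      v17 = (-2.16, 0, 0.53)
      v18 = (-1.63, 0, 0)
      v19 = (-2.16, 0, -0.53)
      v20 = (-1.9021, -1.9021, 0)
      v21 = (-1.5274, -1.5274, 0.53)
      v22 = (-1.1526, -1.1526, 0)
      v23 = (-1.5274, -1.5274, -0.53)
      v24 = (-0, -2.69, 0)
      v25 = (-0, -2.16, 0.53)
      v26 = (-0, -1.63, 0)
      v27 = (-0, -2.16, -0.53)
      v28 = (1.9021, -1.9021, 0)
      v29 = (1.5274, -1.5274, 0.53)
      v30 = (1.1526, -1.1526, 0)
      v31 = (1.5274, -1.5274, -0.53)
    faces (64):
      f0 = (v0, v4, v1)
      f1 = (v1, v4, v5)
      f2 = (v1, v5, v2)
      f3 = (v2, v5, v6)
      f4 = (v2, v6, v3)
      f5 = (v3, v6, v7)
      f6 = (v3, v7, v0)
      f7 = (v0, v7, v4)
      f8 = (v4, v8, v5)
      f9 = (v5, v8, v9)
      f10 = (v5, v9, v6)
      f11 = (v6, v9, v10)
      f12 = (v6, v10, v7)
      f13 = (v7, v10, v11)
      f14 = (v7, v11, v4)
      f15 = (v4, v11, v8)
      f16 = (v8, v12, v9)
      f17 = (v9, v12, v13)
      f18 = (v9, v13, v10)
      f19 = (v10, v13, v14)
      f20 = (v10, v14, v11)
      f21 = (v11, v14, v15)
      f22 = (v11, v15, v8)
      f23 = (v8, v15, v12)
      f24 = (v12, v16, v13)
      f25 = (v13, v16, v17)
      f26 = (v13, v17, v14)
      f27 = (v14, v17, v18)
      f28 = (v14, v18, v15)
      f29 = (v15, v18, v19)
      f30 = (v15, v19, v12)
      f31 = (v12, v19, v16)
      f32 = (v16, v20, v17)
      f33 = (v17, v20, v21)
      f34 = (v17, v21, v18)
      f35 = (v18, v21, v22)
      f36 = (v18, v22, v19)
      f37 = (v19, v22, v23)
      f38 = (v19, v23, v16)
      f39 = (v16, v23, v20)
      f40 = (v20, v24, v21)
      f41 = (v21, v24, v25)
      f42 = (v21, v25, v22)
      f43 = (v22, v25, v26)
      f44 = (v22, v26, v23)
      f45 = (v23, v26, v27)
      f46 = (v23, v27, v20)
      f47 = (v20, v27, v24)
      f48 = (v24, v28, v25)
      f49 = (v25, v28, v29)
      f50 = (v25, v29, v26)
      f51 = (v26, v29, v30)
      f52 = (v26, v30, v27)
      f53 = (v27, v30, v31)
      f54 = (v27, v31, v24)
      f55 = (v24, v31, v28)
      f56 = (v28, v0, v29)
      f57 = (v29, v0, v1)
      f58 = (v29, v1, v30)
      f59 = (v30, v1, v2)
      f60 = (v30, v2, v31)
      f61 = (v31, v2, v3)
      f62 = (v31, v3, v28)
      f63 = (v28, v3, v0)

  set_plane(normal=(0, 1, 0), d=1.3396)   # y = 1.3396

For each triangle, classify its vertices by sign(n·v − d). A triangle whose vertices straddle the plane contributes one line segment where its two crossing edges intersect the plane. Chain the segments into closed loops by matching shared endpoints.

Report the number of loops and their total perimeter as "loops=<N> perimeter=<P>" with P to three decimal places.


Straddling triangles (20 of 64):
  (v0,v4,v1) [-+-] → (2.1351, 1.3396, 0)–(1.97837, 1.3396, 0.156735)  len=0.2217
  (v1,v4,v5) [-++] → (1.97837, 1.3396, 0.156735)–(1.60518, 1.3396, 0.53)  len=0.5278
  (v1,v5,v2) [-+-] → (1.60518, 1.3396, 0.53)–(1.54002, 1.3396, 0.464834)  len=0.0922
  (v2,v5,v6) [-+-] → (1.54002, 1.3396, 0.464834)–(1.3396, 1.3396, 0.264434)  len=0.2834
  (v3,v6,v7) [--+] → (1.3396, 1.3396, -0.264434)–(1.60518, 1.3396, -0.53)  len=0.3756
  (v3,v7,v0) [-+-] → (1.60518, 1.3396, -0.53)–(1.67035, 1.3396, -0.464834)  len=0.0922
  (v0,v7,v4) [-++] → (1.67035, 1.3396, -0.464834)–(2.1351, 1.3396, 0)  len=0.6573
  (v5,v9,v6) [++-] → (0.938647, 1.3396, 0.098382)–(1.3396, 1.3396, 0.264434)  len=0.4340
  (v6,v9,v10) [-++] → (0.938647, 1.3396, 0.098382)–(0.701121, 1.3396, 0)  len=0.2571
  (v6,v10,v7) [-++] → (0.701121, 1.3396, 0)–(1.3396, 1.3396, -0.264434)  len=0.6911
  (v10,v13,v14) [++-] → (-1.3396, 1.3396, 0.264434)–(-0.701121, 1.3396, 0)  len=0.6911
  (v10,v14,v11) [+-+] → (-0.701121, 1.3396, 0)–(-0.938647, 1.3396, -0.098382)  len=0.2571
  (v11,v14,v15) [+-+] → (-0.938647, 1.3396, -0.098382)–(-1.3396, 1.3396, -0.264434)  len=0.4340
  (v12,v16,v13) [+-+] → (-2.1351, 1.3396, 0)–(-1.67035, 1.3396, 0.464834)  len=0.6573
  (v13,v16,v17) [+--] → (-1.67035, 1.3396, 0.464834)–(-1.60518, 1.3396, 0.53)  len=0.0922
  (v13,v17,v14) [+--] → (-1.60518, 1.3396, 0.53)–(-1.3396, 1.3396, 0.264434)  len=0.3756
  (v14,v18,v15) [--+] → (-1.54002, 1.3396, -0.464834)–(-1.3396, 1.3396, -0.264434)  len=0.2834
  (v15,v18,v19) [+--] → (-1.54002, 1.3396, -0.464834)–(-1.60518, 1.3396, -0.53)  len=0.0922
  (v15,v19,v12) [+-+] → (-1.60518, 1.3396, -0.53)–(-1.97837, 1.3396, -0.156735)  len=0.5278
  (v12,v19,v16) [+--] → (-1.97837, 1.3396, -0.156735)–(-2.1351, 1.3396, 0)  len=0.2217

Chained into 2 loop(s):
  loop 1: 10 segments, perimeter = 3.6323
  loop 2: 10 segments, perimeter = 3.6323
Total perimeter = 7.265

loops=2 perimeter=7.265


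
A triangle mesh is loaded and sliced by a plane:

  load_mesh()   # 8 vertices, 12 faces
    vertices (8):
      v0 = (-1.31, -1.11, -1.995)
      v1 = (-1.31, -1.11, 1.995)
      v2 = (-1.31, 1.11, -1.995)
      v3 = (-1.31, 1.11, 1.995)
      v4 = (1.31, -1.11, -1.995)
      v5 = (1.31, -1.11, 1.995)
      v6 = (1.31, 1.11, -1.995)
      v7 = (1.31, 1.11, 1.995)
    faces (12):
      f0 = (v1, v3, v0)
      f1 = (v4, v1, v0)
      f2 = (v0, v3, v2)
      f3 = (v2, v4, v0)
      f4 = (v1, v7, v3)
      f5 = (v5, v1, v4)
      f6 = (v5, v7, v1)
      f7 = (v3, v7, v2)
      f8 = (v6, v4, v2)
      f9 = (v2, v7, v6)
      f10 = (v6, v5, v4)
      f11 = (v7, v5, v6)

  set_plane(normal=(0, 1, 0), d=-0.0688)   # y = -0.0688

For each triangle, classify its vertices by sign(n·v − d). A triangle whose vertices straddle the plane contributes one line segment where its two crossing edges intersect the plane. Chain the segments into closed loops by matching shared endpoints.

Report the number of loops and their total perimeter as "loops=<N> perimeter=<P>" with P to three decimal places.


Straddling triangles (8 of 12):
  (v1,v3,v0) [-+-] → (-1.31, -0.0688, 1.995)–(-1.31, -0.0688, -0.123654)  len=2.1187
  (v0,v3,v2) [-++] → (-1.31, -0.0688, -0.123654)–(-1.31, -0.0688, -1.995)  len=1.8713
  (v2,v4,v0) [+--] → (0.0811964, -0.0688, -1.995)–(-1.31, -0.0688, -1.995)  len=1.3912
  (v1,v7,v3) [-++] → (-0.0811964, -0.0688, 1.995)–(-1.31, -0.0688, 1.995)  len=1.2288
  (v5,v7,v1) [-+-] → (1.31, -0.0688, 1.995)–(-0.0811964, -0.0688, 1.995)  len=1.3912
  (v6,v4,v2) [+-+] → (1.31, -0.0688, -1.995)–(0.0811964, -0.0688, -1.995)  len=1.2288
  (v6,v5,v4) [+--] → (1.31, -0.0688, 0.123654)–(1.31, -0.0688, -1.995)  len=2.1187
  (v7,v5,v6) [+-+] → (1.31, -0.0688, 1.995)–(1.31, -0.0688, 0.123654)  len=1.8713

Chained into 1 loop(s):
  loop 1: 8 segments, perimeter = 13.2200
Total perimeter = 13.220

loops=1 perimeter=13.220


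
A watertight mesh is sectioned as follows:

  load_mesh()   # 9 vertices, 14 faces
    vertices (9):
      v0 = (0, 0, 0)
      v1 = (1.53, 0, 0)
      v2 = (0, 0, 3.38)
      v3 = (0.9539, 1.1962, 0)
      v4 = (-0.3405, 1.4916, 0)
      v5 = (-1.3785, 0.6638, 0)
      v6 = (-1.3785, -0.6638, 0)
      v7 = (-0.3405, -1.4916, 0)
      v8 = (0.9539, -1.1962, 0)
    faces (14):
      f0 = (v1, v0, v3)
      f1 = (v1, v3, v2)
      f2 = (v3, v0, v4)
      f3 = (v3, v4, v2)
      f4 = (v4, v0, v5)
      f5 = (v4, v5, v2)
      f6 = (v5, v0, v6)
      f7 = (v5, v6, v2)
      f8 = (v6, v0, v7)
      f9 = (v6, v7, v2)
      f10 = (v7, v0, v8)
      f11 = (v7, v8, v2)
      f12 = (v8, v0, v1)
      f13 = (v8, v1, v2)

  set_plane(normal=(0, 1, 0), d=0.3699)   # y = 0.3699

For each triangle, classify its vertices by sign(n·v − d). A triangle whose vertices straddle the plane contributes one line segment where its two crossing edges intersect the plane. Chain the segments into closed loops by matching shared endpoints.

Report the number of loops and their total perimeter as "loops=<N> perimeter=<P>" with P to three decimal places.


loops=1 perimeter=8.591

Straddling triangles (8 of 14):
  (v1,v0,v3) [--+] → (0.294974, 0.3699, 0)–(1.35185, 0.3699, 0)  len=1.0569
  (v1,v3,v2) [-+-] → (1.35185, 0.3699, 0)–(0.294974, 0.3699, 2.33481)  len=2.5629
  (v3,v0,v4) [+-+] → (0.294974, 0.3699, 0)–(-0.0844402, 0.3699, 0)  len=0.3794
  (v3,v4,v2) [++-] → (-0.0844402, 0.3699, 2.5418)–(0.294974, 0.3699, 2.33481)  len=0.4322
  (v4,v0,v5) [+-+] → (-0.0844402, 0.3699, 0)–(-0.768164, 0.3699, 0)  len=0.6837
  (v4,v5,v2) [++-] → (-0.768164, 0.3699, 1.49651)–(-0.0844402, 0.3699, 2.5418)  len=1.2490
  (v5,v0,v6) [+--] → (-0.768164, 0.3699, 0)–(-1.3785, 0.3699, 0)  len=0.6103
  (v5,v6,v2) [+--] → (-1.3785, 0.3699, 0)–(-0.768164, 0.3699, 1.49651)  len=1.6162

Chained into 1 loop(s):
  loop 1: 8 segments, perimeter = 8.5907
Total perimeter = 8.591


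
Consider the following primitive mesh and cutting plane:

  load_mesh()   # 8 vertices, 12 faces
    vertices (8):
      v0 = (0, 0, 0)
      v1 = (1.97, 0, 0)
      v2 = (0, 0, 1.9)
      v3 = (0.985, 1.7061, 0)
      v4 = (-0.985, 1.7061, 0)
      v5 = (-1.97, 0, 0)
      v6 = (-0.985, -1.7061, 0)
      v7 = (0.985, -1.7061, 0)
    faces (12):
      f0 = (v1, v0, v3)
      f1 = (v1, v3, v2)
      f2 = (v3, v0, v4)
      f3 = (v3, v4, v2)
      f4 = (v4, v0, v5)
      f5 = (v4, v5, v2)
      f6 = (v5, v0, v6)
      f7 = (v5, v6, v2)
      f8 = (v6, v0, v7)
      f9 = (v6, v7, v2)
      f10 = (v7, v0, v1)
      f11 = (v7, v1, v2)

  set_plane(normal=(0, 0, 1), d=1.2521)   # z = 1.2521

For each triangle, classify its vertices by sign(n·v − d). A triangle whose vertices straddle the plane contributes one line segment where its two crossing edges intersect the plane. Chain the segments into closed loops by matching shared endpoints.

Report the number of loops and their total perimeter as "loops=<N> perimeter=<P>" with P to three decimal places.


Straddling triangles (6 of 12):
  (v1,v3,v2) [--+] → (0.335885, 0.58178, 1.2521)–(0.67177, 0, 1.2521)  len=0.6718
  (v3,v4,v2) [--+] → (-0.335885, 0.58178, 1.2521)–(0.335885, 0.58178, 1.2521)  len=0.6718
  (v4,v5,v2) [--+] → (-0.67177, 0, 1.2521)–(-0.335885, 0.58178, 1.2521)  len=0.6718
  (v5,v6,v2) [--+] → (-0.335885, -0.58178, 1.2521)–(-0.67177, 0, 1.2521)  len=0.6718
  (v6,v7,v2) [--+] → (0.335885, -0.58178, 1.2521)–(-0.335885, -0.58178, 1.2521)  len=0.6718
  (v7,v1,v2) [--+] → (0.67177, 0, 1.2521)–(0.335885, -0.58178, 1.2521)  len=0.6718

Chained into 1 loop(s):
  loop 1: 6 segments, perimeter = 4.0307
Total perimeter = 4.031

loops=1 perimeter=4.031


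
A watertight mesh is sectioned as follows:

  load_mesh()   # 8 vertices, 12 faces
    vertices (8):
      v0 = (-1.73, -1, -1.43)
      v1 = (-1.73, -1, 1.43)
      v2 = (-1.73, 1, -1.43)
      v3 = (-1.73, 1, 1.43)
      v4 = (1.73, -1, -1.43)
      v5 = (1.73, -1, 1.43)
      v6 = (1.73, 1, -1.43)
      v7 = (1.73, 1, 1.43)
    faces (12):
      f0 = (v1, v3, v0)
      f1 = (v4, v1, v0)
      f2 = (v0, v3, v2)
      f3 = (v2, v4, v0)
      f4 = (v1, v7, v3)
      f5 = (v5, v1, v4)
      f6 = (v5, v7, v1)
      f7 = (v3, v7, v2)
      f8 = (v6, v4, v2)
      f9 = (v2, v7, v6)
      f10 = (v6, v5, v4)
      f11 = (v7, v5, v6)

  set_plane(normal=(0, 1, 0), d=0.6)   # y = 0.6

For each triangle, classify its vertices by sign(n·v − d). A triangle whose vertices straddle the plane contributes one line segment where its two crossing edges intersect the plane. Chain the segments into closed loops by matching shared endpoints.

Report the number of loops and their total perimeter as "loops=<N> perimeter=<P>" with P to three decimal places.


Straddling triangles (8 of 12):
  (v1,v3,v0) [-+-] → (-1.73, 0.6, 1.43)–(-1.73, 0.6, 0.858)  len=0.5720
  (v0,v3,v2) [-++] → (-1.73, 0.6, 0.858)–(-1.73, 0.6, -1.43)  len=2.2880
  (v2,v4,v0) [+--] → (-1.038, 0.6, -1.43)–(-1.73, 0.6, -1.43)  len=0.6920
  (v1,v7,v3) [-++] → (1.038, 0.6, 1.43)–(-1.73, 0.6, 1.43)  len=2.7680
  (v5,v7,v1) [-+-] → (1.73, 0.6, 1.43)–(1.038, 0.6, 1.43)  len=0.6920
  (v6,v4,v2) [+-+] → (1.73, 0.6, -1.43)–(-1.038, 0.6, -1.43)  len=2.7680
  (v6,v5,v4) [+--] → (1.73, 0.6, -0.858)–(1.73, 0.6, -1.43)  len=0.5720
  (v7,v5,v6) [+-+] → (1.73, 0.6, 1.43)–(1.73, 0.6, -0.858)  len=2.2880

Chained into 1 loop(s):
  loop 1: 8 segments, perimeter = 12.6400
Total perimeter = 12.640

loops=1 perimeter=12.640


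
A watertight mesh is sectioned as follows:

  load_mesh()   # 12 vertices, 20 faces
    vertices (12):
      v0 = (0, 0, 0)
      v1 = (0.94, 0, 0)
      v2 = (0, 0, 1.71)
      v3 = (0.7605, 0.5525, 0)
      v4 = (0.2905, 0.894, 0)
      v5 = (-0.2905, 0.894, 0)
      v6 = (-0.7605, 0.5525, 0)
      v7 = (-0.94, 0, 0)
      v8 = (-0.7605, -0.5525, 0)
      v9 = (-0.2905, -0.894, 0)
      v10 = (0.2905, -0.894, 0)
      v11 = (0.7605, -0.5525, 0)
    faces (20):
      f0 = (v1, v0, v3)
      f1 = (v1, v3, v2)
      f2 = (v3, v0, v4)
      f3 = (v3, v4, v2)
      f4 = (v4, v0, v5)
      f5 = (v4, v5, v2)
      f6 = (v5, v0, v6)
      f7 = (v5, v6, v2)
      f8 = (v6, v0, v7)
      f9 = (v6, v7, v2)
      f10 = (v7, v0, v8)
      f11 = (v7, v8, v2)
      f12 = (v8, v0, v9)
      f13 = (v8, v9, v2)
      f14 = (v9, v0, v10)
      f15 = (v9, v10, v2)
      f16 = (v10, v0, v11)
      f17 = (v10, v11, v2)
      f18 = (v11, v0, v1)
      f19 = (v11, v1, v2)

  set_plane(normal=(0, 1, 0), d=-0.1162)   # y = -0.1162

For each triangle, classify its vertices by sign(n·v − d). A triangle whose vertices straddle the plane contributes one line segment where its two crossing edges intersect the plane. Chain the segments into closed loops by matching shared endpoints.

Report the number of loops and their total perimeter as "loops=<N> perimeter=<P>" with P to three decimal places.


Straddling triangles (10 of 20):
  (v7,v0,v8) [++-] → (-0.159946, -0.1162, 0)–(-0.902248, -0.1162, 0)  len=0.7423
  (v7,v8,v2) [+-+] → (-0.902248, -0.1162, 0)–(-0.159946, -0.1162, 1.35036)  len=1.5409
  (v8,v0,v9) [-+-] → (-0.159946, -0.1162, 0)–(-0.0377585, -0.1162, 0)  len=0.1222
  (v8,v9,v2) [--+] → (-0.0377585, -0.1162, 1.48774)–(-0.159946, -0.1162, 1.35036)  len=0.1839
  (v9,v0,v10) [-+-] → (-0.0377585, -0.1162, 0)–(0.0377585, -0.1162, 0)  len=0.0755
  (v9,v10,v2) [--+] → (0.0377585, -0.1162, 1.48774)–(-0.0377585, -0.1162, 1.48774)  len=0.0755
  (v10,v0,v11) [-+-] → (0.0377585, -0.1162, 0)–(0.159946, -0.1162, 0)  len=0.1222
  (v10,v11,v2) [--+] → (0.159946, -0.1162, 1.35036)–(0.0377585, -0.1162, 1.48774)  len=0.1839
  (v11,v0,v1) [-++] → (0.159946, -0.1162, 0)–(0.902248, -0.1162, 0)  len=0.7423
  (v11,v1,v2) [-++] → (0.902248, -0.1162, 0)–(0.159946, -0.1162, 1.35036)  len=1.5409

Chained into 1 loop(s):
  loop 1: 10 segments, perimeter = 5.3296
Total perimeter = 5.330

loops=1 perimeter=5.330


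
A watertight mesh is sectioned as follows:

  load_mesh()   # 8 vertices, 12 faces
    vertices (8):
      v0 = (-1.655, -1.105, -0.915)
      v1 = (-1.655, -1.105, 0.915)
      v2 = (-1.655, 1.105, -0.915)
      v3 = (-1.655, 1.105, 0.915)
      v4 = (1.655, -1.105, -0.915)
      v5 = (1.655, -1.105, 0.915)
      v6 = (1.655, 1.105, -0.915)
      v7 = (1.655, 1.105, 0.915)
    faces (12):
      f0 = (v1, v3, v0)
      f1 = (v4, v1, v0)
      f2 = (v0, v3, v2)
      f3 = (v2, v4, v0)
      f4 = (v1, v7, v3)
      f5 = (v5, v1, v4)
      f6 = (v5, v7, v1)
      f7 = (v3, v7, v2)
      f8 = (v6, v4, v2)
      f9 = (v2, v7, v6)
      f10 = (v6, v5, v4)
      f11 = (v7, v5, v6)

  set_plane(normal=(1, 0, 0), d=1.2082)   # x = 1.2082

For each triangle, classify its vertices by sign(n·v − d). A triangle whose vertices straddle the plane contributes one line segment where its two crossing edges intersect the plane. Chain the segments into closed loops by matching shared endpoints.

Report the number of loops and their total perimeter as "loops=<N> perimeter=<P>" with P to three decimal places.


loops=1 perimeter=8.080

Straddling triangles (8 of 12):
  (v4,v1,v0) [+--] → (1.2082, -1.105, -0.667978)–(1.2082, -1.105, -0.915)  len=0.2470
  (v2,v4,v0) [-+-] → (1.2082, -0.806683, -0.915)–(1.2082, -1.105, -0.915)  len=0.2983
  (v1,v7,v3) [-+-] → (1.2082, 0.806683, 0.915)–(1.2082, 1.105, 0.915)  len=0.2983
  (v5,v1,v4) [+-+] → (1.2082, -1.105, 0.915)–(1.2082, -1.105, -0.667978)  len=1.5830
  (v5,v7,v1) [++-] → (1.2082, 0.806683, 0.915)–(1.2082, -1.105, 0.915)  len=1.9117
  (v3,v7,v2) [-+-] → (1.2082, 1.105, 0.915)–(1.2082, 1.105, 0.667978)  len=0.2470
  (v6,v4,v2) [++-] → (1.2082, -0.806683, -0.915)–(1.2082, 1.105, -0.915)  len=1.9117
  (v2,v7,v6) [-++] → (1.2082, 1.105, 0.667978)–(1.2082, 1.105, -0.915)  len=1.5830

Chained into 1 loop(s):
  loop 1: 8 segments, perimeter = 8.0800
Total perimeter = 8.080


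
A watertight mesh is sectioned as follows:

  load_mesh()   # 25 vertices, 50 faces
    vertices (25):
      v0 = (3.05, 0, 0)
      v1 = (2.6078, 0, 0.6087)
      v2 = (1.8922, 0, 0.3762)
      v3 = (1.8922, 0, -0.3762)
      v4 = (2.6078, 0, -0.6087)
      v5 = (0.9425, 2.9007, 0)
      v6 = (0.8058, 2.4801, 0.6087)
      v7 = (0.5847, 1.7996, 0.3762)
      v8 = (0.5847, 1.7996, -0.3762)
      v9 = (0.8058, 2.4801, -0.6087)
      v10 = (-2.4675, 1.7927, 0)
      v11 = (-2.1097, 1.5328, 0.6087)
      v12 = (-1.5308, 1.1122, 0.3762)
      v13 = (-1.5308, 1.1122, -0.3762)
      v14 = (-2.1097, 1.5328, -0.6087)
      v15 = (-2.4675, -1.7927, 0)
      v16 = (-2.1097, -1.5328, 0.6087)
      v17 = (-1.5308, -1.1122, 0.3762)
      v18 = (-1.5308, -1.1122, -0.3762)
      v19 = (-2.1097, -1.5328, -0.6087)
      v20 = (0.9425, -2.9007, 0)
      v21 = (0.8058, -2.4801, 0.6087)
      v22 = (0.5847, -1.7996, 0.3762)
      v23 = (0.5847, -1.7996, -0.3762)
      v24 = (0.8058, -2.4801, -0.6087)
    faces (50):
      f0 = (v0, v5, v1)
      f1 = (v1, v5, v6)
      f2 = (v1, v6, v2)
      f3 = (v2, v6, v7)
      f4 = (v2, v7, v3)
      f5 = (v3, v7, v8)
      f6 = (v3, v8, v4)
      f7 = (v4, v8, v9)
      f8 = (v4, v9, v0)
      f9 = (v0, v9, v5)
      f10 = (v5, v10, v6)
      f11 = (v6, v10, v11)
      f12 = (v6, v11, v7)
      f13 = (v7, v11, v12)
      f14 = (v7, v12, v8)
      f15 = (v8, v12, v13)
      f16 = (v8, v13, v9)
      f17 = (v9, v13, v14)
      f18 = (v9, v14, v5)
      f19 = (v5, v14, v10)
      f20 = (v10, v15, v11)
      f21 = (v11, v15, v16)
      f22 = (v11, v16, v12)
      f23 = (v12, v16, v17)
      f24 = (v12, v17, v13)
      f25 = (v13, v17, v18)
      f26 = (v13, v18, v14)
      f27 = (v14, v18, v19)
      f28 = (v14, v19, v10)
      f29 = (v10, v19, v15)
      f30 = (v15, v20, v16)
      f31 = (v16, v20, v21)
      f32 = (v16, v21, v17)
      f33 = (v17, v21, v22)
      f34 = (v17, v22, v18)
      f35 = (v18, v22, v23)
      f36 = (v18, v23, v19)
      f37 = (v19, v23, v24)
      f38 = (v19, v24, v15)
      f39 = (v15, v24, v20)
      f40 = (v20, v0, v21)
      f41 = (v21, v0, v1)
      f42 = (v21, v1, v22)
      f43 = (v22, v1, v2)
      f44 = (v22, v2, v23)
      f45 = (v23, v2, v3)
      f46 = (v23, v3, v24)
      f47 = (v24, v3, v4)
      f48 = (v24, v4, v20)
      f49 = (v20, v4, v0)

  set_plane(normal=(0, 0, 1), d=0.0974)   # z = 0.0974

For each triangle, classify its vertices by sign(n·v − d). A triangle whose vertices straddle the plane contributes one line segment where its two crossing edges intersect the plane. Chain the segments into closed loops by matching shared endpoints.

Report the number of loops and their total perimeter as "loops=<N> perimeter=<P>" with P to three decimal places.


Straddling triangles (20 of 50):
  (v0,v5,v1) [--+] → (1.20897, 2.43655, 0.0974)–(2.97924, 0, 0.0974)  len=3.0118
  (v1,v5,v6) [+-+] → (1.20897, 2.43655, 0.0974)–(0.920626, 2.8334, 0.0974)  len=0.4905
  (v2,v7,v3) [++-] → (1.06919, 1.13276, 0.0974)–(1.8922, 0, 0.0974)  len=1.4002
  (v3,v7,v8) [-+-] → (1.06919, 1.13276, 0.0974)–(0.5847, 1.7996, 0.0974)  len=0.8243
  (v5,v10,v6) [--+] → (-1.94373, 1.90269, 0.0974)–(0.920626, 2.8334, 0.0974)  len=3.0118
  (v6,v10,v11) [+-+] → (-1.94373, 1.90269, 0.0974)–(-2.41025, 1.75111, 0.0974)  len=0.4905
  (v7,v12,v8) [++-] → (-0.746907, 1.36691, 0.0974)–(0.5847, 1.7996, 0.0974)  len=1.4001
  (v8,v12,v13) [-+-] → (-0.746907, 1.36691, 0.0974)–(-1.5308, 1.1122, 0.0974)  len=0.8242
  (v10,v15,v11) [--+] → (-2.41025, -1.26058, 0.0974)–(-2.41025, 1.75111, 0.0974)  len=3.0117
  (v11,v15,v16) [+-+] → (-2.41025, -1.26058, 0.0974)–(-2.41025, -1.75111, 0.0974)  len=0.4905
  (v12,v17,v13) [++-] → (-1.5308, -0.287954, 0.0974)–(-1.5308, 1.1122, 0.0974)  len=1.4002
  (v13,v17,v18) [-+-] → (-1.5308, -0.287954, 0.0974)–(-1.5308, -1.1122, 0.0974)  len=0.8242
  (v15,v20,v16) [--+] → (0.454108, -2.68182, 0.0974)–(-2.41025, -1.75111, 0.0974)  len=3.0118
  (v16,v20,v21) [+-+] → (0.454108, -2.68182, 0.0974)–(0.920626, -2.8334, 0.0974)  len=0.4905
  (v17,v22,v18) [++-] → (-0.199193, -1.54489, 0.0974)–(-1.5308, -1.1122, 0.0974)  len=1.4001
  (v18,v22,v23) [-+-] → (-0.199193, -1.54489, 0.0974)–(0.5847, -1.7996, 0.0974)  len=0.8242
  (v20,v0,v21) [--+] → (2.6909, -0.396849, 0.0974)–(0.920626, -2.8334, 0.0974)  len=3.0118
  (v21,v0,v1) [+-+] → (2.6909, -0.396849, 0.0974)–(2.97924, 0, 0.0974)  len=0.4905
  (v22,v2,v23) [++-] → (1.40771, -0.666837, 0.0974)–(0.5847, -1.7996, 0.0974)  len=1.4002
  (v23,v2,v3) [-+-] → (1.40771, -0.666837, 0.0974)–(1.8922, 0, 0.0974)  len=0.8243

Chained into 2 loop(s):
  loop 1: 10 segments, perimeter = 17.5114
  loop 2: 10 segments, perimeter = 11.1220
Total perimeter = 28.633

loops=2 perimeter=28.633


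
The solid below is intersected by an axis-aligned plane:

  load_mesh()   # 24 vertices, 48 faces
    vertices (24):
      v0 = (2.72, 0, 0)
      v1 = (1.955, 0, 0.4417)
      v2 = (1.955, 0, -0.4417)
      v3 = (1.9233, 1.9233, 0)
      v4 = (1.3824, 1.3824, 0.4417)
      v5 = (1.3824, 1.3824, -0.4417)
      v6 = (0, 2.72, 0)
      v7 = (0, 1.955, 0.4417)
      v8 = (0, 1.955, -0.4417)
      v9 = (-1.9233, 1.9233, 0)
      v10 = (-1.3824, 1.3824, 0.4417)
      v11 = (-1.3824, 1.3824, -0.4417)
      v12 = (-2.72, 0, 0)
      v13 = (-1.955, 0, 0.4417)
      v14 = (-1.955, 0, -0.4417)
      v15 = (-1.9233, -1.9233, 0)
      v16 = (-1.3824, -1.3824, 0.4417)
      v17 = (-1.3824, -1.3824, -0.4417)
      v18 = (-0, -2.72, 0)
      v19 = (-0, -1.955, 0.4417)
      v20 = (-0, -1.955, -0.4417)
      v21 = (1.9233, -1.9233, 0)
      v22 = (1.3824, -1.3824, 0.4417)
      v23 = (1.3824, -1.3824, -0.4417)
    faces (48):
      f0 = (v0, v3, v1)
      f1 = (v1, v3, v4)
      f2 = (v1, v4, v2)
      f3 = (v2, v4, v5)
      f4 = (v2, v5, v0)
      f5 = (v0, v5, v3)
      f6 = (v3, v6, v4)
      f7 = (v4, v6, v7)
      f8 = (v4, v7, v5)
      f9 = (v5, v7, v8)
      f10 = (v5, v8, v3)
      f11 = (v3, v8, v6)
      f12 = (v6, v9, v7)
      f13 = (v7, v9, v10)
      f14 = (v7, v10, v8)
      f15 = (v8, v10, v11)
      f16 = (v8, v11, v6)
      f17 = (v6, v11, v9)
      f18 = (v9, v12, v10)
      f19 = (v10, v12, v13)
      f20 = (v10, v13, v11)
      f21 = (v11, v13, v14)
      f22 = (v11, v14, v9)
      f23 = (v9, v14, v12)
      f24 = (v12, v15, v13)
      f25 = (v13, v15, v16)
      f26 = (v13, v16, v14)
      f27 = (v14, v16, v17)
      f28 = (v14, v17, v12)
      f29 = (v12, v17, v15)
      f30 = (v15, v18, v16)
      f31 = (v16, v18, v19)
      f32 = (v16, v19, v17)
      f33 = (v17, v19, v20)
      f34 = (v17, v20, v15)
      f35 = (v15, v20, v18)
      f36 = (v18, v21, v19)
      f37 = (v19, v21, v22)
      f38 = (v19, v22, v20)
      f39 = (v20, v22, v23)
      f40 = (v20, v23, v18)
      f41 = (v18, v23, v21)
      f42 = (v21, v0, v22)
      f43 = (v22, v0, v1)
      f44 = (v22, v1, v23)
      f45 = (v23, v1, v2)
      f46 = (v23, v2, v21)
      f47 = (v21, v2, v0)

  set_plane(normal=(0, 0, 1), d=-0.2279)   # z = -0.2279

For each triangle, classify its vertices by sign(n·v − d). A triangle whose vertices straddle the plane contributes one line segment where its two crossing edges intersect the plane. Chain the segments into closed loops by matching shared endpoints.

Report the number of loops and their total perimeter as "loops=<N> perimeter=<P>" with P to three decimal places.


loops=2 perimeter=26.208

Straddling triangles (32 of 48):
  (v1,v4,v2) [++-] → (1.81642, 0.334568, -0.2279)–(1.955, 0, -0.2279)  len=0.3621
  (v2,v4,v5) [-+-] → (1.81642, 0.334568, -0.2279)–(1.3824, 1.3824, -0.2279)  len=1.1342
  (v2,v5,v0) [--+] → (2.02985, 0.713265, -0.2279)–(2.32529, 0, -0.2279)  len=0.7720
  (v0,v5,v3) [+-+] → (2.02985, 0.713265, -0.2279)–(1.64422, 1.64422, -0.2279)  len=1.0077
  (v4,v7,v5) [++-] → (1.04783, 1.52098, -0.2279)–(1.3824, 1.3824, -0.2279)  len=0.3621
  (v5,v7,v8) [-+-] → (1.04783, 1.52098, -0.2279)–(0, 1.955, -0.2279)  len=1.1342
  (v5,v8,v3) [--+] → (0.930952, 1.93966, -0.2279)–(1.64422, 1.64422, -0.2279)  len=0.7720
  (v3,v8,v6) [+-+] → (0.930952, 1.93966, -0.2279)–(0, 2.32529, -0.2279)  len=1.0077
  (v7,v10,v8) [++-] → (-0.334568, 1.81642, -0.2279)–(0, 1.955, -0.2279)  len=0.3621
  (v8,v10,v11) [-+-] → (-0.334568, 1.81642, -0.2279)–(-1.3824, 1.3824, -0.2279)  len=1.1342
  (v8,v11,v6) [--+] → (-0.713265, 2.02985, -0.2279)–(0, 2.32529, -0.2279)  len=0.7720
  (v6,v11,v9) [+-+] → (-0.713265, 2.02985, -0.2279)–(-1.64422, 1.64422, -0.2279)  len=1.0077
  (v10,v13,v11) [++-] → (-1.52098, 1.04783, -0.2279)–(-1.3824, 1.3824, -0.2279)  len=0.3621
  (v11,v13,v14) [-+-] → (-1.52098, 1.04783, -0.2279)–(-1.955, 0, -0.2279)  len=1.1342
  (v11,v14,v9) [--+] → (-1.93966, 0.930952, -0.2279)–(-1.64422, 1.64422, -0.2279)  len=0.7720
  (v9,v14,v12) [+-+] → (-1.93966, 0.930952, -0.2279)–(-2.32529, 0, -0.2279)  len=1.0077
  (v13,v16,v14) [++-] → (-1.81642, -0.334568, -0.2279)–(-1.955, 0, -0.2279)  len=0.3621
  (v14,v16,v17) [-+-] → (-1.81642, -0.334568, -0.2279)–(-1.3824, -1.3824, -0.2279)  len=1.1342
  (v14,v17,v12) [--+] → (-2.02985, -0.713265, -0.2279)–(-2.32529, 0, -0.2279)  len=0.7720
  (v12,v17,v15) [+-+] → (-2.02985, -0.713265, -0.2279)–(-1.64422, -1.64422, -0.2279)  len=1.0077
  (v16,v19,v17) [++-] → (-1.04783, -1.52098, -0.2279)–(-1.3824, -1.3824, -0.2279)  len=0.3621
  (v17,v19,v20) [-+-] → (-1.04783, -1.52098, -0.2279)–(0, -1.955, -0.2279)  len=1.1342
  (v17,v20,v15) [--+] → (-0.930952, -1.93966, -0.2279)–(-1.64422, -1.64422, -0.2279)  len=0.7720
  (v15,v20,v18) [+-+] → (-0.930952, -1.93966, -0.2279)–(0, -2.32529, -0.2279)  len=1.0077
  (v19,v22,v20) [++-] → (0.334568, -1.81642, -0.2279)–(0, -1.955, -0.2279)  len=0.3621
  (v20,v22,v23) [-+-] → (0.334568, -1.81642, -0.2279)–(1.3824, -1.3824, -0.2279)  len=1.1342
  (v20,v23,v18) [--+] → (0.713265, -2.02985, -0.2279)–(0, -2.32529, -0.2279)  len=0.7720
  (v18,v23,v21) [+-+] → (0.713265, -2.02985, -0.2279)–(1.64422, -1.64422, -0.2279)  len=1.0077
  (v22,v1,v23) [++-] → (1.52098, -1.04783, -0.2279)–(1.3824, -1.3824, -0.2279)  len=0.3621
  (v23,v1,v2) [-+-] → (1.52098, -1.04783, -0.2279)–(1.955, 0, -0.2279)  len=1.1342
  (v23,v2,v21) [--+] → (1.93966, -0.930952, -0.2279)–(1.64422, -1.64422, -0.2279)  len=0.7720
  (v21,v2,v0) [+-+] → (1.93966, -0.930952, -0.2279)–(2.32529, 0, -0.2279)  len=1.0077

Chained into 2 loop(s):
  loop 1: 16 segments, perimeter = 11.9704
  loop 2: 16 segments, perimeter = 14.2375
Total perimeter = 26.208


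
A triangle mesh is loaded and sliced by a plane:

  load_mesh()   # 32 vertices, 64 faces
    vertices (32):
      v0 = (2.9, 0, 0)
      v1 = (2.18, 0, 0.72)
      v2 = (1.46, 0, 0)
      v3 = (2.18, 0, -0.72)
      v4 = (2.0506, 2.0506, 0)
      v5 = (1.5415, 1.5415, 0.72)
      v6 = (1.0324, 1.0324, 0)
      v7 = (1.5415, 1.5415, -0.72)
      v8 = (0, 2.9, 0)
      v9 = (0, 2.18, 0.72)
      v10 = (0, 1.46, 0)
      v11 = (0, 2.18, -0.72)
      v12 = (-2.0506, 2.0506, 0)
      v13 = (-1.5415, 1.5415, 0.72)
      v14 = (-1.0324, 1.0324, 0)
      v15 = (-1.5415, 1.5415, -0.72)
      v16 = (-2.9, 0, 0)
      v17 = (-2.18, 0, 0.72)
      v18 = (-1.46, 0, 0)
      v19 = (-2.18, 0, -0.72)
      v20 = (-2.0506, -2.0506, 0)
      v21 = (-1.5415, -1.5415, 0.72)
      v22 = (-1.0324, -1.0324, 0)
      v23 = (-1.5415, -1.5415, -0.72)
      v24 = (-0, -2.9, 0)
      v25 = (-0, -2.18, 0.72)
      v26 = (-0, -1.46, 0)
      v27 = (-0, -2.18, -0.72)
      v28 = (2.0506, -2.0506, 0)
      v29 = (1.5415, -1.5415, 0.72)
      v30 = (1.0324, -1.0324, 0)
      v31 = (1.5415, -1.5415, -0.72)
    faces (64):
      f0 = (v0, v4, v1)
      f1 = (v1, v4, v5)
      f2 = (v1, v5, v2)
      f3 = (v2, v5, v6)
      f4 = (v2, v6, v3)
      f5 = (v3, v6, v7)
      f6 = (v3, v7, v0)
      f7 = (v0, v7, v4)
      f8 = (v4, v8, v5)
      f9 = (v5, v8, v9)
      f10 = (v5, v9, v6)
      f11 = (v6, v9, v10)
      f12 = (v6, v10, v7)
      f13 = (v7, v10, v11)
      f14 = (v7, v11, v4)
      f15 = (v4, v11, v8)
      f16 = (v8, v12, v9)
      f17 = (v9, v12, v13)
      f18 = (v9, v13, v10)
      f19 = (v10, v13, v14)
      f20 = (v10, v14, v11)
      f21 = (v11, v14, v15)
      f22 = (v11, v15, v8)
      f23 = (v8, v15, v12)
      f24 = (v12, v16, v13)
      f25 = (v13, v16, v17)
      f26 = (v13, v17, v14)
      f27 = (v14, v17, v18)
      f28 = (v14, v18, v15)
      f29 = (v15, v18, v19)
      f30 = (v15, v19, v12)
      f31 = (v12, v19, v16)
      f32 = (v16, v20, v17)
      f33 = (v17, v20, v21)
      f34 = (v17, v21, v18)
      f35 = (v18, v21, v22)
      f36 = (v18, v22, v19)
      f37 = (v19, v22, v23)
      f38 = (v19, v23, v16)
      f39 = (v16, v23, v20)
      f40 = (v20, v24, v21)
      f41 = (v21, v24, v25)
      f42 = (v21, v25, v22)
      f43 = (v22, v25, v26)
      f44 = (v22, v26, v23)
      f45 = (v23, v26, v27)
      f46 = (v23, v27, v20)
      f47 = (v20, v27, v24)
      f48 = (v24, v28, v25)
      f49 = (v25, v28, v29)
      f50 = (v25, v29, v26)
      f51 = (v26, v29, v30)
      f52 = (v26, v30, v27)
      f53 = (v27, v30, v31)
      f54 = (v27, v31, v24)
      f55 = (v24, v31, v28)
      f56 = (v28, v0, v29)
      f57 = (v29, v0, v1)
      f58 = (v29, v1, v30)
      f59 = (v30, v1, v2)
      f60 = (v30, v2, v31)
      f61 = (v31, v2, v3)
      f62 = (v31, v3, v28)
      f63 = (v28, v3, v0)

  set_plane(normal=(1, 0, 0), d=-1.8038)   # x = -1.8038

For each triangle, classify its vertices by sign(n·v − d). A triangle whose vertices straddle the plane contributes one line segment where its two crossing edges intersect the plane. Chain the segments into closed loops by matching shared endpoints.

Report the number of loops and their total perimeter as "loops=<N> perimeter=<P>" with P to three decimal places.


loops=1 perimeter=9.784

Straddling triangles (18 of 64):
  (v8,v12,v9) [+-+] → (-1.8038, 2.15283, 0)–(-1.8038, 2.06617, 0.0866556)  len=0.1225
  (v9,v12,v13) [+-+] → (-1.8038, 2.06617, 0.0866556)–(-1.8038, 1.8038, 0.349039)  len=0.3711
  (v8,v15,v12) [++-] → (-1.8038, 1.8038, -0.349039)–(-1.8038, 2.15283, 0)  len=0.4936
  (v12,v16,v13) [--+] → (-1.8038, 1.24387, 0.580982)–(-1.8038, 1.8038, 0.349039)  len=0.6061
  (v13,v16,v17) [+--] → (-1.8038, 1.24387, 0.580982)–(-1.8038, 0.908242, 0.72)  len=0.3633
  (v13,v17,v14) [+-+] → (-1.8038, 0.908242, 0.72)–(-1.8038, 0.338436, 0.483974)  len=0.6168
  (v14,v17,v18) [+-+] → (-1.8038, 0.338436, 0.483974)–(-1.8038, 0, 0.3438)  len=0.3663
  (v15,v18,v19) [++-] → (-1.8038, 0, -0.3438)–(-1.8038, 0.908242, -0.72)  len=0.9831
  (v15,v19,v12) [+--] → (-1.8038, 0.908242, -0.72)–(-1.8038, 1.8038, -0.349039)  len=0.9693
  (v17,v20,v21) [--+] → (-1.8038, -1.8038, 0.349039)–(-1.8038, -0.908242, 0.72)  len=0.9693
  (v17,v21,v18) [-++] → (-1.8038, -0.908242, 0.72)–(-1.8038, 0, 0.3438)  len=0.9831
  (v18,v22,v19) [++-] → (-1.8038, -0.338436, -0.483974)–(-1.8038, 0, -0.3438)  len=0.3663
  (v19,v22,v23) [-++] → (-1.8038, -0.338436, -0.483974)–(-1.8038, -0.908242, -0.72)  len=0.6168
  (v19,v23,v16) [-+-] → (-1.8038, -0.908242, -0.72)–(-1.8038, -1.24387, -0.580982)  len=0.3633
  (v16,v23,v20) [-+-] → (-1.8038, -1.24387, -0.580982)–(-1.8038, -1.8038, -0.349039)  len=0.6061
  (v20,v24,v21) [-++] → (-1.8038, -2.15283, 0)–(-1.8038, -1.8038, 0.349039)  len=0.4936
  (v23,v27,v20) [++-] → (-1.8038, -2.06617, -0.0866556)–(-1.8038, -1.8038, -0.349039)  len=0.3711
  (v20,v27,v24) [-++] → (-1.8038, -2.06617, -0.0866556)–(-1.8038, -2.15283, 0)  len=0.1225

Chained into 1 loop(s):
  loop 1: 18 segments, perimeter = 9.7841
Total perimeter = 9.784
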